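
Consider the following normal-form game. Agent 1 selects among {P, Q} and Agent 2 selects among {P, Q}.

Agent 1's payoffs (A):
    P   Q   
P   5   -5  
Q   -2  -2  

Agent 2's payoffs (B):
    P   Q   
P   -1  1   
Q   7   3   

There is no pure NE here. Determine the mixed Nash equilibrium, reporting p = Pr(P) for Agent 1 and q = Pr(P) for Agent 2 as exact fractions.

Each player's mixing probability is pinned down by making the *other* player indifferent.
Agent 2 indifferent between P and Q: p·(-1) + (1−p)·7 = p·1 + (1−p)·3 ⟹ 7 + (-8)p = 3 + (-2)p ⟹ p = 2/3.
Agent 1 indifferent between P and Q: q·5 + (1−q)·(-5) = q·(-2) + (1−q)·(-2) ⟹ (-5) + 10q = (-2) + 0q ⟹ q = 3/10.

p = 2/3, q = 3/10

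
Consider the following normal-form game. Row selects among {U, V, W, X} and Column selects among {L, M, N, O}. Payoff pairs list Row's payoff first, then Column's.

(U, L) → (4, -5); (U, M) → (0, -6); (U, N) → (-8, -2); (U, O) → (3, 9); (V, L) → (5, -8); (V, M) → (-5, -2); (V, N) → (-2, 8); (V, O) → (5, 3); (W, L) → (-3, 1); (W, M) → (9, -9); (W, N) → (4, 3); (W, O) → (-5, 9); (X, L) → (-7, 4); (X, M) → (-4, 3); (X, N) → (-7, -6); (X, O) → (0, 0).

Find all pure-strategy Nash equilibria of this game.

None

Find each player's best response to every opponent strategy; NE are the intersections.
Row's best responses — vs L: V (payoff 5); vs M: W (payoff 9); vs N: W (payoff 4); vs O: V (payoff 5).
Column's best responses — vs U: O (payoff 9); vs V: N (payoff 8); vs W: O (payoff 9); vs X: L (payoff 4).
No cell has both players best-responding. For instance, Row's best reply to N is W, but against W Column prefers O over N.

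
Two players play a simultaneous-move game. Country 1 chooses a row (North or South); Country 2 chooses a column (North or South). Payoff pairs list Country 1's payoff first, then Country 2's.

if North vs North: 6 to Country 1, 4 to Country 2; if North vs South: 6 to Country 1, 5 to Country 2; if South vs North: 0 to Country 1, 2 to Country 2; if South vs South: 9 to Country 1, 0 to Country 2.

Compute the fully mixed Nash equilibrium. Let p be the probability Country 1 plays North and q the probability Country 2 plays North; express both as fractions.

p = 2/3, q = 1/3

Each player's mixing probability is pinned down by making the *other* player indifferent.
Country 2 indifferent between North and South: p·4 + (1−p)·2 = p·5 + (1−p)·0 ⟹ 2 + 2p = 0 + 5p ⟹ p = 2/3.
Country 1 indifferent between North and South: q·6 + (1−q)·6 = q·0 + (1−q)·9 ⟹ 6 + 0q = 9 + (-9)q ⟹ q = 1/3.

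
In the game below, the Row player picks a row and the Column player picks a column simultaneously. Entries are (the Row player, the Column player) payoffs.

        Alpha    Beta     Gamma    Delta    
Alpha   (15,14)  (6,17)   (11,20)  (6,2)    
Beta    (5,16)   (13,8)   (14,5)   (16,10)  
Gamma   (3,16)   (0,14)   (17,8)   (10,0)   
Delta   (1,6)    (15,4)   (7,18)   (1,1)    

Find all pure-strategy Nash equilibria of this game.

There is no pure-strategy Nash equilibrium

A profile is a Nash equilibrium when each player is best-responding to the other.
The Row player's best responses — vs Alpha: Alpha (payoff 15); vs Beta: Delta (payoff 15); vs Gamma: Gamma (payoff 17); vs Delta: Beta (payoff 16).
The Column player's best responses — vs Alpha: Gamma (payoff 20); vs Beta: Alpha (payoff 16); vs Gamma: Alpha (payoff 16); vs Delta: Gamma (payoff 18).
No cell has both players best-responding. For instance, the Row player's best reply to Beta is Delta, but against Delta the Column player prefers Gamma over Beta.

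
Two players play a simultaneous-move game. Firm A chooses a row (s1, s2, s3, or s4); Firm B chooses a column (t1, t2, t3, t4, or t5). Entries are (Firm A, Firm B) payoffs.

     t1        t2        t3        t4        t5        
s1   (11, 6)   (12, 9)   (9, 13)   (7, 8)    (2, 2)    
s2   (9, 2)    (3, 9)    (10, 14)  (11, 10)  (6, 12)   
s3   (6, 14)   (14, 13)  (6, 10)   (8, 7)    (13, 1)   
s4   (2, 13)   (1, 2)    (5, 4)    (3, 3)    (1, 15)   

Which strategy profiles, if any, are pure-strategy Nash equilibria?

Find each player's best response to every opponent strategy; NE are the intersections.
Firm A's best responses — vs t1: s1 (payoff 11); vs t2: s3 (payoff 14); vs t3: s2 (payoff 10); vs t4: s2 (payoff 11); vs t5: s3 (payoff 13).
Firm B's best responses — vs s1: t3 (payoff 13); vs s2: t3 (payoff 14); vs s3: t1 (payoff 14); vs s4: t5 (payoff 15).
The only mutual best response is (s2, t3); neither player gains by switching there.

(s2, t3)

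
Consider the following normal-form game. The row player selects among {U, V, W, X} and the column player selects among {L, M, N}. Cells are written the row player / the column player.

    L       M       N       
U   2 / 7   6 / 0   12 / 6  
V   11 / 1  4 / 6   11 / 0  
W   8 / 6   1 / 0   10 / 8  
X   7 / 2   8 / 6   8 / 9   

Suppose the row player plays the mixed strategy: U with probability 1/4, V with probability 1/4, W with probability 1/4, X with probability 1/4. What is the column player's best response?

Compute the column player's expected payoff from each pure strategy against the given mix.
L: (1/4)·7 + (1/4)·1 + (1/4)·6 + (1/4)·2 = 4
M: (1/4)·0 + (1/4)·6 + (1/4)·0 + (1/4)·6 = 3
N: (1/4)·6 + (1/4)·0 + (1/4)·8 + (1/4)·9 = 23/4
Highest expected payoff is 23/4, from N.

N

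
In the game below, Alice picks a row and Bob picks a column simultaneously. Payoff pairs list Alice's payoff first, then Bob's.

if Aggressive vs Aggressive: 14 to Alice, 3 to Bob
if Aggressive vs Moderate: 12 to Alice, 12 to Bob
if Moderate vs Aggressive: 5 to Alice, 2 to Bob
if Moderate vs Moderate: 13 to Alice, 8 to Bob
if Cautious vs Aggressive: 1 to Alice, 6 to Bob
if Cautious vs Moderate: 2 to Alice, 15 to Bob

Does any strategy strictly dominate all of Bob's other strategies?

Check whether one of Bob's strategies beats all alternatives regardless of what the opponent does.
Moderate strictly dominates: vs Aggressive: 12 > 3; vs Moderate: 8 > 2; vs Cautious: 15 > 6.

Moderate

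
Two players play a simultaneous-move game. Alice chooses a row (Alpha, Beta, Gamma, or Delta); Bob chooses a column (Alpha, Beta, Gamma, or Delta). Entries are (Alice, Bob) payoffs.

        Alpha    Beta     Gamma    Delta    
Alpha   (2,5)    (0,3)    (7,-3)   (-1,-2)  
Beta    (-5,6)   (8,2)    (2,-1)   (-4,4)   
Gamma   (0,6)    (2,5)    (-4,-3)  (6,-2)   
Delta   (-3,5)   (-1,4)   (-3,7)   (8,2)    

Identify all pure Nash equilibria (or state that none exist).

A profile is a Nash equilibrium when each player is best-responding to the other.
Alice's best responses — vs Alpha: Alpha (payoff 2); vs Beta: Beta (payoff 8); vs Gamma: Alpha (payoff 7); vs Delta: Delta (payoff 8).
Bob's best responses — vs Alpha: Alpha (payoff 5); vs Beta: Alpha (payoff 6); vs Gamma: Alpha (payoff 6); vs Delta: Gamma (payoff 7).
The only mutual best response is (Alpha, Alpha); neither player gains by switching there.

(Alpha, Alpha)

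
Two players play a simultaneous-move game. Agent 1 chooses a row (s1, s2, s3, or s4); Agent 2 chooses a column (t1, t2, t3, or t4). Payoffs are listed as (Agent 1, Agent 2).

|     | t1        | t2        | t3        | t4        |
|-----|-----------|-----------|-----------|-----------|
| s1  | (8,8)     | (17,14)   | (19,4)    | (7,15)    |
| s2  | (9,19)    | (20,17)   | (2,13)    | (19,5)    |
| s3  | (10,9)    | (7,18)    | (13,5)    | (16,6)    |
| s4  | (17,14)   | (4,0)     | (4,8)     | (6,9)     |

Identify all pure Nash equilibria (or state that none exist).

A profile is a Nash equilibrium when each player is best-responding to the other.
Agent 1's best responses — vs t1: s4 (payoff 17); vs t2: s2 (payoff 20); vs t3: s1 (payoff 19); vs t4: s2 (payoff 19).
Agent 2's best responses — vs s1: t4 (payoff 15); vs s2: t1 (payoff 19); vs s3: t2 (payoff 18); vs s4: t1 (payoff 14).
The only mutual best response is (s4, t1); neither player gains by switching there.

(s4, t1)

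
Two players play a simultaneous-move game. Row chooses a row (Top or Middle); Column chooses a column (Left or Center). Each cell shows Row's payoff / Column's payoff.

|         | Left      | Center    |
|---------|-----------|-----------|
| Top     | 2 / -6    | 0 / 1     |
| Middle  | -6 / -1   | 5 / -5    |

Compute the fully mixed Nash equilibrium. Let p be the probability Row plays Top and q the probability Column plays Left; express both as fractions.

p = 4/11, q = 5/13

Each player's mixing probability is pinned down by making the *other* player indifferent.
Column indifferent between Left and Center: p·(-6) + (1−p)·(-1) = p·1 + (1−p)·(-5) ⟹ (-1) + (-5)p = (-5) + 6p ⟹ p = 4/11.
Row indifferent between Top and Middle: q·2 + (1−q)·0 = q·(-6) + (1−q)·5 ⟹ 0 + 2q = 5 + (-11)q ⟹ q = 5/13.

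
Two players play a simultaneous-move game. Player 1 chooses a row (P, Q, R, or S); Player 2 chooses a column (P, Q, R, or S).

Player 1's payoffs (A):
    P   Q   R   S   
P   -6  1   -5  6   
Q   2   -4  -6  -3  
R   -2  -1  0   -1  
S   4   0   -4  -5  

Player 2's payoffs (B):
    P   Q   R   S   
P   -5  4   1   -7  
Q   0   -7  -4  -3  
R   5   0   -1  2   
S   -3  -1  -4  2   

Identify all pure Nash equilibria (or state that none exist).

(P, Q)

Find each player's best response to every opponent strategy; NE are the intersections.
Player 1's best responses — vs P: S (payoff 4); vs Q: P (payoff 1); vs R: R (payoff 0); vs S: P (payoff 6).
Player 2's best responses — vs P: Q (payoff 4); vs Q: P (payoff 0); vs R: P (payoff 5); vs S: S (payoff 2).
The only mutual best response is (P, Q); neither player gains by switching there.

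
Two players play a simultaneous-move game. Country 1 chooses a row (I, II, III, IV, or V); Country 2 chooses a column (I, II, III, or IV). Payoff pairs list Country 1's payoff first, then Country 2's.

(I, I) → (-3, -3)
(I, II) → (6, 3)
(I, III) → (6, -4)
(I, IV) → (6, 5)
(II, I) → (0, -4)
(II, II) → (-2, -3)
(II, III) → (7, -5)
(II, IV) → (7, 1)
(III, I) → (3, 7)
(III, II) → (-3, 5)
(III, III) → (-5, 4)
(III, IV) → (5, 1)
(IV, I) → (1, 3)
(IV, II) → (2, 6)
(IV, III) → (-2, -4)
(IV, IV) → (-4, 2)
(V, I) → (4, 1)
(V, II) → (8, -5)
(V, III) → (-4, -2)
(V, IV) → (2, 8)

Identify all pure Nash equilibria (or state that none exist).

(II, IV)

Find each player's best response to every opponent strategy; NE are the intersections.
Country 1's best responses — vs I: V (payoff 4); vs II: V (payoff 8); vs III: II (payoff 7); vs IV: II (payoff 7).
Country 2's best responses — vs I: IV (payoff 5); vs II: IV (payoff 1); vs III: I (payoff 7); vs IV: II (payoff 6); vs V: IV (payoff 8).
The only mutual best response is (II, IV); neither player gains by switching there.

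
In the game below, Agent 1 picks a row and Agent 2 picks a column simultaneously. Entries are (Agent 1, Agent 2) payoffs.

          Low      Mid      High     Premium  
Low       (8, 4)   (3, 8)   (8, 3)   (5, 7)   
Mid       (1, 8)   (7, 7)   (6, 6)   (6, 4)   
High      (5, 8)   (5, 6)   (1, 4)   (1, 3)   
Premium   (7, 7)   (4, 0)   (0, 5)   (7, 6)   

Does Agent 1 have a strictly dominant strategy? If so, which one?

No strictly dominant strategy

A strategy is strictly dominant if it gives Agent 1 a strictly higher payoff than every other strategy, against every choice by the opponent.
Low is not dominant: against Mid, Mid gives 7 > 3.
Mid is not dominant: against Low, Low gives 8 > 1.
High is not dominant: against Low, Low gives 8 > 5.
Premium is not dominant: against Low, Low gives 8 > 7.
No single strategy is best against every opponent action.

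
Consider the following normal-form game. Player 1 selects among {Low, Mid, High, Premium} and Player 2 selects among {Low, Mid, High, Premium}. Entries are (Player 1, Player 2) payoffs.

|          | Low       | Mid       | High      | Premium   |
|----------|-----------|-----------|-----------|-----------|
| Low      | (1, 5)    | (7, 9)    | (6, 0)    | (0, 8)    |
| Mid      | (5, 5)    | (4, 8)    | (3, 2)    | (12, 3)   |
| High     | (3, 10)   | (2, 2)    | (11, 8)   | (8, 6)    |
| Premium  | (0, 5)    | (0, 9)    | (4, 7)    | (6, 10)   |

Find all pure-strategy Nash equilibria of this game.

(Low, Mid)

A profile is a Nash equilibrium when each player is best-responding to the other.
Player 1's best responses — vs Low: Mid (payoff 5); vs Mid: Low (payoff 7); vs High: High (payoff 11); vs Premium: Mid (payoff 12).
Player 2's best responses — vs Low: Mid (payoff 9); vs Mid: Mid (payoff 8); vs High: Low (payoff 10); vs Premium: Premium (payoff 10).
The only mutual best response is (Low, Mid); neither player gains by switching there.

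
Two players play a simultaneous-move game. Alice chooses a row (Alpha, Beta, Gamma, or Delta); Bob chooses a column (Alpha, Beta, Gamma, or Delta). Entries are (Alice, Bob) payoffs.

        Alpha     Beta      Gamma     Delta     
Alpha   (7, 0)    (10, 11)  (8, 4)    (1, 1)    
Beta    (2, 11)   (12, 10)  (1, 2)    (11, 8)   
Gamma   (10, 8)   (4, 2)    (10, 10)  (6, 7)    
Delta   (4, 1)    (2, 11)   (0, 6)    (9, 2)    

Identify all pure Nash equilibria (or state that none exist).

Find each player's best response to every opponent strategy; NE are the intersections.
Alice's best responses — vs Alpha: Gamma (payoff 10); vs Beta: Beta (payoff 12); vs Gamma: Gamma (payoff 10); vs Delta: Beta (payoff 11).
Bob's best responses — vs Alpha: Beta (payoff 11); vs Beta: Alpha (payoff 11); vs Gamma: Gamma (payoff 10); vs Delta: Beta (payoff 11).
The only mutual best response is (Gamma, Gamma); neither player gains by switching there.

(Gamma, Gamma)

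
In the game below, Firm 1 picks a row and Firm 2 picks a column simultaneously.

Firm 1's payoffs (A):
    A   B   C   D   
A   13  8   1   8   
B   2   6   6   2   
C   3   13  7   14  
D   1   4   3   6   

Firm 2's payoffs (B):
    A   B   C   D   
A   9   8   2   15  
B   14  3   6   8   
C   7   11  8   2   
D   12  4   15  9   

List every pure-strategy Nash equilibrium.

Check mutual best responses: a cell is a NE iff neither player can gain by unilaterally deviating.
Firm 1's best responses — vs A: A (payoff 13); vs B: C (payoff 13); vs C: C (payoff 7); vs D: C (payoff 14).
Firm 2's best responses — vs A: D (payoff 15); vs B: A (payoff 14); vs C: B (payoff 11); vs D: C (payoff 15).
The only mutual best response is (C, B); neither player gains by switching there.

(C, B)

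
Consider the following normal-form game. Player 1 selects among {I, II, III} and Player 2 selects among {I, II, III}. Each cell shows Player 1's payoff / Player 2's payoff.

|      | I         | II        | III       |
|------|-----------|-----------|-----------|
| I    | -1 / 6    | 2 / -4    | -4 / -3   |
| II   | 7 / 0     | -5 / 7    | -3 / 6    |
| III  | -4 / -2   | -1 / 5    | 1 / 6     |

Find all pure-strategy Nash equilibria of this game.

(III, III)

Check mutual best responses: a cell is a NE iff neither player can gain by unilaterally deviating.
Player 1's best responses — vs I: II (payoff 7); vs II: I (payoff 2); vs III: III (payoff 1).
Player 2's best responses — vs I: I (payoff 6); vs II: II (payoff 7); vs III: III (payoff 6).
The only mutual best response is (III, III); neither player gains by switching there.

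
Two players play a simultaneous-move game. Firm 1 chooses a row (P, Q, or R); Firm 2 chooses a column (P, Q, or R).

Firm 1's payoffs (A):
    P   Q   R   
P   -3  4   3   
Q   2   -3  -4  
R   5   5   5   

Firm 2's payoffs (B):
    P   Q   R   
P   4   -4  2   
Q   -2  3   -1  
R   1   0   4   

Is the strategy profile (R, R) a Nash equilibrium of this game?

Yes

Holding Firm 2 at R: Firm 1 gets 5 from R, versus 3 from P, -4 from Q. No profitable deviation for Firm 1.
Holding Firm 1 at R: Firm 2 gets 4 from R, versus 1 from P, 0 from Q. No profitable deviation for Firm 2 either.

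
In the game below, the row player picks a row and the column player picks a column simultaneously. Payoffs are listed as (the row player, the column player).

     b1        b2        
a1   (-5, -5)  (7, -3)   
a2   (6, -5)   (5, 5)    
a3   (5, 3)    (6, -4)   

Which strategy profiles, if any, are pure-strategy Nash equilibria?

(a1, b2)

A profile is a Nash equilibrium when each player is best-responding to the other.
The row player's best responses — vs b1: a2 (payoff 6); vs b2: a1 (payoff 7).
The column player's best responses — vs a1: b2 (payoff -3); vs a2: b2 (payoff 5); vs a3: b1 (payoff 3).
The only mutual best response is (a1, b2); neither player gains by switching there.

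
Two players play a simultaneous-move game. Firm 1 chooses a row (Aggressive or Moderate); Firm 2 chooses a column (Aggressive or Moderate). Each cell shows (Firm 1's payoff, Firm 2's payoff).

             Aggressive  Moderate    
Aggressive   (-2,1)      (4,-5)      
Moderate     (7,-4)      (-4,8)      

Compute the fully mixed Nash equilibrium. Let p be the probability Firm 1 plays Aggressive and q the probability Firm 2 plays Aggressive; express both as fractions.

p = 2/3, q = 8/17

Each player's mixing probability is pinned down by making the *other* player indifferent.
Firm 2 indifferent between Aggressive and Moderate: p·1 + (1−p)·(-4) = p·(-5) + (1−p)·8 ⟹ (-4) + 5p = 8 + (-13)p ⟹ p = 2/3.
Firm 1 indifferent between Aggressive and Moderate: q·(-2) + (1−q)·4 = q·7 + (1−q)·(-4) ⟹ 4 + (-6)q = (-4) + 11q ⟹ q = 8/17.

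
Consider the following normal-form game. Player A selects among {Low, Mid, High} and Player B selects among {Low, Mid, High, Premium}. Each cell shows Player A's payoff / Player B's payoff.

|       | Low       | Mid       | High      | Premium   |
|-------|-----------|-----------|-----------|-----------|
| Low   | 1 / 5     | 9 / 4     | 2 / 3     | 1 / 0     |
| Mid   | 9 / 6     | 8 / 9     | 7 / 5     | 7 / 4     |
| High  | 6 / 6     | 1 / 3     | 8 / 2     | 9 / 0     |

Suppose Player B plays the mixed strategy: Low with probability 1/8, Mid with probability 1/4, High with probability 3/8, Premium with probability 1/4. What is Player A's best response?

Mid

Player A's best reply maximizes expected payoff against the mix.
Low: (1/8)·1 + (1/4)·9 + (3/8)·2 + (1/4)·1 = 27/8
Mid: (1/8)·9 + (1/4)·8 + (3/8)·7 + (1/4)·7 = 15/2
High: (1/8)·6 + (1/4)·1 + (3/8)·8 + (1/4)·9 = 25/4
Highest expected payoff is 15/2, from Mid.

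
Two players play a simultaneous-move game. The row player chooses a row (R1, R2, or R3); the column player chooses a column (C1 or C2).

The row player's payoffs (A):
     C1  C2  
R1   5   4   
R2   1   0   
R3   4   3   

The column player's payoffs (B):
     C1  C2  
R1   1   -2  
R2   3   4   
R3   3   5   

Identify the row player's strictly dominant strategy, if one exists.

A strategy is strictly dominant if it gives the row player a strictly higher payoff than every other strategy, against every choice by the opponent.
R1 strictly dominates: vs C1: 5 > each of {1, 4}; vs C2: 4 > each of {0, 3}.

R1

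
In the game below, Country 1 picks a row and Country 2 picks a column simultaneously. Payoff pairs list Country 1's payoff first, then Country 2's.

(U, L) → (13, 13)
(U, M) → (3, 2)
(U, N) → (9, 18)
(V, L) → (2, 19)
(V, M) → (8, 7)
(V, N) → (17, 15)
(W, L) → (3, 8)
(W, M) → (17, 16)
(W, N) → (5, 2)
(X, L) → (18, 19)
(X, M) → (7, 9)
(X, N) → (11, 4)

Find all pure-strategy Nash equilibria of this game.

(W, M) and (X, L)

Find each player's best response to every opponent strategy; NE are the intersections.
Country 1's best responses — vs L: X (payoff 18); vs M: W (payoff 17); vs N: V (payoff 17).
Country 2's best responses — vs U: N (payoff 18); vs V: L (payoff 19); vs W: M (payoff 16); vs X: L (payoff 19).
Mutual best responses occur at (W, M) and (X, L); at each, neither player gains by switching.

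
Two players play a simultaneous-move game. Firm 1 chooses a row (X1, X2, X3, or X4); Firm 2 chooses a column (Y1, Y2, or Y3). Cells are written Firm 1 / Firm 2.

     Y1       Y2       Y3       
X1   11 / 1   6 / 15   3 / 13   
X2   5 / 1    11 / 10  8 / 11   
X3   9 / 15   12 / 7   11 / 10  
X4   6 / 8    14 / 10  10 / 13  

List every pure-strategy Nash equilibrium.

None

Check mutual best responses: a cell is a NE iff neither player can gain by unilaterally deviating.
Firm 1's best responses — vs Y1: X1 (payoff 11); vs Y2: X4 (payoff 14); vs Y3: X3 (payoff 11).
Firm 2's best responses — vs X1: Y2 (payoff 15); vs X2: Y3 (payoff 11); vs X3: Y1 (payoff 15); vs X4: Y3 (payoff 13).
No cell has both players best-responding. For instance, Firm 1's best reply to Y1 is X1, but against X1 Firm 2 prefers Y2 over Y1.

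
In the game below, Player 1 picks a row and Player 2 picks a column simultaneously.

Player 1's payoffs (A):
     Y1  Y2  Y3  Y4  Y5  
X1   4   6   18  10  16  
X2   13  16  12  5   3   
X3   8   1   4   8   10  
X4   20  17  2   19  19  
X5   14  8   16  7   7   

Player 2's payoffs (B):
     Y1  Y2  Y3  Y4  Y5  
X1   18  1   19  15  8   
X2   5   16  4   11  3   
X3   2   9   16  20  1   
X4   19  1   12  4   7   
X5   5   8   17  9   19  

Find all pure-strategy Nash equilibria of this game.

(X1, Y3) and (X4, Y1)

Find each player's best response to every opponent strategy; NE are the intersections.
Player 1's best responses — vs Y1: X4 (payoff 20); vs Y2: X4 (payoff 17); vs Y3: X1 (payoff 18); vs Y4: X4 (payoff 19); vs Y5: X4 (payoff 19).
Player 2's best responses — vs X1: Y3 (payoff 19); vs X2: Y2 (payoff 16); vs X3: Y4 (payoff 20); vs X4: Y1 (payoff 19); vs X5: Y5 (payoff 19).
Mutual best responses occur at (X1, Y3) and (X4, Y1); at each, neither player gains by switching.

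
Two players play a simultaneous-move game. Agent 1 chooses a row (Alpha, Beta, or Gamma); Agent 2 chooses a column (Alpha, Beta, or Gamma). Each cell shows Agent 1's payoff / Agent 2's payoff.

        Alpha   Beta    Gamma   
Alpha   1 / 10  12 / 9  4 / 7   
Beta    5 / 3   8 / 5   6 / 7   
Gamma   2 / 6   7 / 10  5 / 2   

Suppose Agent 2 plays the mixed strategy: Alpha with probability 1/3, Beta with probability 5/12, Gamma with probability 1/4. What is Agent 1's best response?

Beta

Agent 1's best reply maximizes expected payoff against the mix.
Alpha: (1/3)·1 + (5/12)·12 + (1/4)·4 = 19/3
Beta: (1/3)·5 + (5/12)·8 + (1/4)·6 = 13/2
Gamma: (1/3)·2 + (5/12)·7 + (1/4)·5 = 29/6
Highest expected payoff is 13/2, from Beta.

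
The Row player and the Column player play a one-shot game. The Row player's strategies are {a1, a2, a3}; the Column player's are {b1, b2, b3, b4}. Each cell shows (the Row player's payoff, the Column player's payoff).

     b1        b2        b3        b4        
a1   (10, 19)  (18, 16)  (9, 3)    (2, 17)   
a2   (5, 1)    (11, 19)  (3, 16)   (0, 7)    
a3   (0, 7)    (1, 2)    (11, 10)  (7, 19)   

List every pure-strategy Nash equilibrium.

Find each player's best response to every opponent strategy; NE are the intersections.
The Row player's best responses — vs b1: a1 (payoff 10); vs b2: a1 (payoff 18); vs b3: a3 (payoff 11); vs b4: a3 (payoff 7).
The Column player's best responses — vs a1: b1 (payoff 19); vs a2: b2 (payoff 19); vs a3: b4 (payoff 19).
Mutual best responses occur at (a1, b1) and (a3, b4); at each, neither player gains by switching.

(a1, b1) and (a3, b4)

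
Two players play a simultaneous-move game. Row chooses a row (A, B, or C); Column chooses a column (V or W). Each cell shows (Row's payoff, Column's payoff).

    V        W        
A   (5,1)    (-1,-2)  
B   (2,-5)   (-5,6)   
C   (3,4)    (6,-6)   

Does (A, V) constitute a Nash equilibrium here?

Holding Column at V: Row gets 5 from A, versus 2 from B, 3 from C. No profitable deviation for Row.
Holding Row at A: Column gets 1 from V, versus -2 from W. No profitable deviation for Column either.

Yes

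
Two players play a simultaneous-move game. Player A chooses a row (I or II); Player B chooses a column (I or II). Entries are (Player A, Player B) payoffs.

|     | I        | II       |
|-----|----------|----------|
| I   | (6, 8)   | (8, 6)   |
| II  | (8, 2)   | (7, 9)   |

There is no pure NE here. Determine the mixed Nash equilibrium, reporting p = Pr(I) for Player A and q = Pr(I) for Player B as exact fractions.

In a mixed NE each player is indifferent between their pure strategies, so the opponent's mix sets the indifference.
Player B indifferent between I and II: p·8 + (1−p)·2 = p·6 + (1−p)·9 ⟹ 2 + 6p = 9 + (-3)p ⟹ p = 7/9.
Player A indifferent between I and II: q·6 + (1−q)·8 = q·8 + (1−q)·7 ⟹ 8 + (-2)q = 7 + 1q ⟹ q = 1/3.

p = 7/9, q = 1/3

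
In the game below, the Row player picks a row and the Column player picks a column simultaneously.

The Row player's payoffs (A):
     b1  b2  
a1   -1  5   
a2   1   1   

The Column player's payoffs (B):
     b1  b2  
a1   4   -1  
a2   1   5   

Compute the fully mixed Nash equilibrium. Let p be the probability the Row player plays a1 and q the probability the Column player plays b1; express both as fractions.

Each player's mixing probability is pinned down by making the *other* player indifferent.
The Column player indifferent between b1 and b2: p·4 + (1−p)·1 = p·(-1) + (1−p)·5 ⟹ 1 + 3p = 5 + (-6)p ⟹ p = 4/9.
The Row player indifferent between a1 and a2: q·(-1) + (1−q)·5 = q·1 + (1−q)·1 ⟹ 5 + (-6)q = 1 + 0q ⟹ q = 2/3.

p = 4/9, q = 2/3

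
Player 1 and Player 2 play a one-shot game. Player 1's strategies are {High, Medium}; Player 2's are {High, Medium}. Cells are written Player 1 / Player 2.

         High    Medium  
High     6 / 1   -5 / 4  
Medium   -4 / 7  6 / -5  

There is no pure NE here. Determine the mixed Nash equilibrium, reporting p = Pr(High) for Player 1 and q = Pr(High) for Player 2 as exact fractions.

In a mixed NE each player is indifferent between their pure strategies, so the opponent's mix sets the indifference.
Player 2 indifferent between High and Medium: p·1 + (1−p)·7 = p·4 + (1−p)·(-5) ⟹ 7 + (-6)p = (-5) + 9p ⟹ p = 4/5.
Player 1 indifferent between High and Medium: q·6 + (1−q)·(-5) = q·(-4) + (1−q)·6 ⟹ (-5) + 11q = 6 + (-10)q ⟹ q = 11/21.

p = 4/5, q = 11/21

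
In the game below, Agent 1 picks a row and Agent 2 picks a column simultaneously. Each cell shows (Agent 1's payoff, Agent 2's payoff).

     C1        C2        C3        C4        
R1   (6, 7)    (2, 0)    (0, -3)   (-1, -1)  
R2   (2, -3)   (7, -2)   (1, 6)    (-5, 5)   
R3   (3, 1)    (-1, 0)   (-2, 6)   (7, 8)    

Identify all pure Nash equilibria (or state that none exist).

Check mutual best responses: a cell is a NE iff neither player can gain by unilaterally deviating.
Agent 1's best responses — vs C1: R1 (payoff 6); vs C2: R2 (payoff 7); vs C3: R2 (payoff 1); vs C4: R3 (payoff 7).
Agent 2's best responses — vs R1: C1 (payoff 7); vs R2: C3 (payoff 6); vs R3: C4 (payoff 8).
Mutual best responses occur at (R1, C1), (R2, C3), and (R3, C4); at each, neither player gains by switching.

(R1, C1), (R2, C3), and (R3, C4)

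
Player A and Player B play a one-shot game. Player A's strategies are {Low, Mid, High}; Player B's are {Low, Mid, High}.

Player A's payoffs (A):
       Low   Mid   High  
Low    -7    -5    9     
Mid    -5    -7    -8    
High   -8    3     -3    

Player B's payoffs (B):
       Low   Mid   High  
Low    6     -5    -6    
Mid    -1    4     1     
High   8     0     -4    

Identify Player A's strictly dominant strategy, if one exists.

None

Check whether one of Player A's strategies beats all alternatives regardless of what the opponent does.
Low is not dominant: against Low, Mid gives -5 > -7.
Mid is not dominant: against Mid, Low gives -5 > -7.
High is not dominant: against Low, Low gives -7 > -8.
No single strategy is best against every opponent action.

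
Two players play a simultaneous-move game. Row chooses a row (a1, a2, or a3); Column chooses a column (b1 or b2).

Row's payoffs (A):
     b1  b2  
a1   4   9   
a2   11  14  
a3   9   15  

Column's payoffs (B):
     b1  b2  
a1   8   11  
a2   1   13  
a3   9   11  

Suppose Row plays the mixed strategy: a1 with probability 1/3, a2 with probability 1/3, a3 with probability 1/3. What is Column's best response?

Column's best reply maximizes expected payoff against the mix.
b1: (1/3)·8 + (1/3)·1 + (1/3)·9 = 6
b2: (1/3)·11 + (1/3)·13 + (1/3)·11 = 35/3
Highest expected payoff is 35/3, from b2.

b2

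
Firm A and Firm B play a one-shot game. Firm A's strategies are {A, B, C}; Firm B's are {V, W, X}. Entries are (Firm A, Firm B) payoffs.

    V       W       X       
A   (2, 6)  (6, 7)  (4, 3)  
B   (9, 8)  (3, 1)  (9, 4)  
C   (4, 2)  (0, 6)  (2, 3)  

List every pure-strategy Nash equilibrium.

(A, W) and (B, V)

Check mutual best responses: a cell is a NE iff neither player can gain by unilaterally deviating.
Firm A's best responses — vs V: B (payoff 9); vs W: A (payoff 6); vs X: B (payoff 9).
Firm B's best responses — vs A: W (payoff 7); vs B: V (payoff 8); vs C: W (payoff 6).
Mutual best responses occur at (A, W) and (B, V); at each, neither player gains by switching.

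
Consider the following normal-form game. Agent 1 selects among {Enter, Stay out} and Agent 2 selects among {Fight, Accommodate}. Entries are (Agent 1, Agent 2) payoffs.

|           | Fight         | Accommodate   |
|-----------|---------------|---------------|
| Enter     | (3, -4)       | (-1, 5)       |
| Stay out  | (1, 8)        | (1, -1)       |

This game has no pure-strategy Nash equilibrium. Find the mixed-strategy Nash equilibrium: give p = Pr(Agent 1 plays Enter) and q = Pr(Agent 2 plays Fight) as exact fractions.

p = 1/2, q = 1/2

In a mixed NE each player is indifferent between their pure strategies, so the opponent's mix sets the indifference.
Agent 2 indifferent between Fight and Accommodate: p·(-4) + (1−p)·8 = p·5 + (1−p)·(-1) ⟹ 8 + (-12)p = (-1) + 6p ⟹ p = 1/2.
Agent 1 indifferent between Enter and Stay out: q·3 + (1−q)·(-1) = q·1 + (1−q)·1 ⟹ (-1) + 4q = 1 + 0q ⟹ q = 1/2.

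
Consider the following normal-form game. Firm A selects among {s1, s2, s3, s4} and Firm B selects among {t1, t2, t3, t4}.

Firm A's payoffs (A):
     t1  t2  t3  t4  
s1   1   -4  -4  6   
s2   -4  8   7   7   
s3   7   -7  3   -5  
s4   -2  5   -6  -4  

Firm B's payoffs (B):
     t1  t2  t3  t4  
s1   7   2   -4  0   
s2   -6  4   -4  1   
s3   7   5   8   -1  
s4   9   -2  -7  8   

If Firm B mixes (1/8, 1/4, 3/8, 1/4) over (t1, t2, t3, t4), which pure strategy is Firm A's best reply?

Firm A's best reply maximizes expected payoff against the mix.
s1: (1/8)·1 + (1/4)·(-4) + (3/8)·(-4) + (1/4)·6 = -7/8
s2: (1/8)·(-4) + (1/4)·8 + (3/8)·7 + (1/4)·7 = 47/8
s3: (1/8)·7 + (1/4)·(-7) + (3/8)·3 + (1/4)·(-5) = -1
s4: (1/8)·(-2) + (1/4)·5 + (3/8)·(-6) + (1/4)·(-4) = -9/4
Highest expected payoff is 47/8, from s2.

s2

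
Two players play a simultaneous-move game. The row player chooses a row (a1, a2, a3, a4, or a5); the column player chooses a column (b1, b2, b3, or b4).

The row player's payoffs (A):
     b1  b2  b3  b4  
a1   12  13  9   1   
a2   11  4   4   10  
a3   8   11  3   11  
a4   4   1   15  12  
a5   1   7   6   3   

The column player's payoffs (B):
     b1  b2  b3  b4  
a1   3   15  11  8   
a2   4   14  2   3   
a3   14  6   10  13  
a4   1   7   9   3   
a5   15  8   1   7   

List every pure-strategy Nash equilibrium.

A profile is a Nash equilibrium when each player is best-responding to the other.
The row player's best responses — vs b1: a1 (payoff 12); vs b2: a1 (payoff 13); vs b3: a4 (payoff 15); vs b4: a4 (payoff 12).
The column player's best responses — vs a1: b2 (payoff 15); vs a2: b2 (payoff 14); vs a3: b1 (payoff 14); vs a4: b3 (payoff 9); vs a5: b1 (payoff 15).
Mutual best responses occur at (a1, b2) and (a4, b3); at each, neither player gains by switching.

(a1, b2) and (a4, b3)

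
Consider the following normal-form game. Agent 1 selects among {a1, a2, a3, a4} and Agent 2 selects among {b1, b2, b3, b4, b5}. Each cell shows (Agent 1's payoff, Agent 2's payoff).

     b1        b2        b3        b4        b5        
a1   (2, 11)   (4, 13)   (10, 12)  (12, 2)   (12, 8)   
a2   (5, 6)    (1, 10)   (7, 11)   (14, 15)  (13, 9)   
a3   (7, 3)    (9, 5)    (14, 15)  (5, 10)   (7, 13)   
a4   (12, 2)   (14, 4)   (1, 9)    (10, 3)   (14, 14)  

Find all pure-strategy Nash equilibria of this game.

A profile is a Nash equilibrium when each player is best-responding to the other.
Agent 1's best responses — vs b1: a4 (payoff 12); vs b2: a4 (payoff 14); vs b3: a3 (payoff 14); vs b4: a2 (payoff 14); vs b5: a4 (payoff 14).
Agent 2's best responses — vs a1: b2 (payoff 13); vs a2: b4 (payoff 15); vs a3: b3 (payoff 15); vs a4: b5 (payoff 14).
Mutual best responses occur at (a2, b4), (a3, b3), and (a4, b5); at each, neither player gains by switching.

(a2, b4), (a3, b3), and (a4, b5)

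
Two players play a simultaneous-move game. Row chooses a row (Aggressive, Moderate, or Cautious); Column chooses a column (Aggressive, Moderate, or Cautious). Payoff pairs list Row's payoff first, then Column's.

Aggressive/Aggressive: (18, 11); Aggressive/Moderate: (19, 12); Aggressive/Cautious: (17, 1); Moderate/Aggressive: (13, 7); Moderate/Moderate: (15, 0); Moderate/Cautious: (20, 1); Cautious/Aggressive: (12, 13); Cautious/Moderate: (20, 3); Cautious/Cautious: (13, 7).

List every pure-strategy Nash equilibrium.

None

Find each player's best response to every opponent strategy; NE are the intersections.
Row's best responses — vs Aggressive: Aggressive (payoff 18); vs Moderate: Cautious (payoff 20); vs Cautious: Moderate (payoff 20).
Column's best responses — vs Aggressive: Moderate (payoff 12); vs Moderate: Aggressive (payoff 7); vs Cautious: Aggressive (payoff 13).
No cell has both players best-responding. For instance, Row's best reply to Cautious is Moderate, but against Moderate Column prefers Aggressive over Cautious.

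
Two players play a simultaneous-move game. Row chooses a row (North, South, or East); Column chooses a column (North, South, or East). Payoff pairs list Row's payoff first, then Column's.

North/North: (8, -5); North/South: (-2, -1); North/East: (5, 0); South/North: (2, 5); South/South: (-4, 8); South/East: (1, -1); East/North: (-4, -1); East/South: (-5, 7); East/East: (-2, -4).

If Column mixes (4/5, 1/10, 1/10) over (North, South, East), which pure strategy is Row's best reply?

North

Compute Row's expected payoff from each pure strategy against the given mix.
North: (4/5)·8 + (1/10)·(-2) + (1/10)·5 = 67/10
South: (4/5)·2 + (1/10)·(-4) + (1/10)·1 = 13/10
East: (4/5)·(-4) + (1/10)·(-5) + (1/10)·(-2) = -39/10
Highest expected payoff is 67/10, from North.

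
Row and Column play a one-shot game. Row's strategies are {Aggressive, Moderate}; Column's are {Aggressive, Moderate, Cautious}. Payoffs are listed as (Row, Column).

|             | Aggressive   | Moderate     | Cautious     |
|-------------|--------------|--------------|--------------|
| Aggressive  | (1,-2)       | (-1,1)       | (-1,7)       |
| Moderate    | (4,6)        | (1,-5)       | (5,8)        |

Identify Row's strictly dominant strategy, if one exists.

A strategy is strictly dominant if it gives Row a strictly higher payoff than every other strategy, against every choice by the opponent.
Moderate strictly dominates: vs Aggressive: 4 > 1; vs Moderate: 1 > -1; vs Cautious: 5 > -1.

Moderate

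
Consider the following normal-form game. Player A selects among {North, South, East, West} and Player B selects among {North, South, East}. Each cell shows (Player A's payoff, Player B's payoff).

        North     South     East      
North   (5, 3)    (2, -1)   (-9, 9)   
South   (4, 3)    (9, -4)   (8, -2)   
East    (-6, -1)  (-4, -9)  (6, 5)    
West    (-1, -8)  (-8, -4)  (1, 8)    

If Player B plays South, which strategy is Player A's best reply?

With Player B fixed at South, Player A's payoffs are: North → 2, South → 9, East → -4, West → -8.
The maximum is 9, achieved by South.

South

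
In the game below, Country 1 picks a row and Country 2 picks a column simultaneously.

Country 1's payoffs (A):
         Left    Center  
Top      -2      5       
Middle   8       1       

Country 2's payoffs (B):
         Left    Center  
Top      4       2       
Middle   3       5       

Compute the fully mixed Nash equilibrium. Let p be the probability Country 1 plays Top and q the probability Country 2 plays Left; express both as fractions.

In a mixed NE each player is indifferent between their pure strategies, so the opponent's mix sets the indifference.
Country 2 indifferent between Left and Center: p·4 + (1−p)·3 = p·2 + (1−p)·5 ⟹ 3 + 1p = 5 + (-3)p ⟹ p = 1/2.
Country 1 indifferent between Top and Middle: q·(-2) + (1−q)·5 = q·8 + (1−q)·1 ⟹ 5 + (-7)q = 1 + 7q ⟹ q = 2/7.

p = 1/2, q = 2/7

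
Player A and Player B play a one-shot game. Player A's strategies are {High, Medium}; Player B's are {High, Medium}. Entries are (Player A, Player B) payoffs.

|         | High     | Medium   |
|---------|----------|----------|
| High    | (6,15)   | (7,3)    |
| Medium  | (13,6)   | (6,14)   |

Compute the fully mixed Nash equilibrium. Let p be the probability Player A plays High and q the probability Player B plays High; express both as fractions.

Each player's mixing probability is pinned down by making the *other* player indifferent.
Player B indifferent between High and Medium: p·15 + (1−p)·6 = p·3 + (1−p)·14 ⟹ 6 + 9p = 14 + (-11)p ⟹ p = 2/5.
Player A indifferent between High and Medium: q·6 + (1−q)·7 = q·13 + (1−q)·6 ⟹ 7 + (-1)q = 6 + 7q ⟹ q = 1/8.

p = 2/5, q = 1/8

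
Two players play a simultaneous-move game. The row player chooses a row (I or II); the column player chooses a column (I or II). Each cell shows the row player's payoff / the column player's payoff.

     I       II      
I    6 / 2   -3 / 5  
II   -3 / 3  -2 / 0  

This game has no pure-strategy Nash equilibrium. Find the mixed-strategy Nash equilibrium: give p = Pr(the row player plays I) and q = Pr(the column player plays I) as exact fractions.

Each player's mixing probability is pinned down by making the *other* player indifferent.
The column player indifferent between I and II: p·2 + (1−p)·3 = p·5 + (1−p)·0 ⟹ 3 + (-1)p = 0 + 5p ⟹ p = 1/2.
The row player indifferent between I and II: q·6 + (1−q)·(-3) = q·(-3) + (1−q)·(-2) ⟹ (-3) + 9q = (-2) + (-1)q ⟹ q = 1/10.

p = 1/2, q = 1/10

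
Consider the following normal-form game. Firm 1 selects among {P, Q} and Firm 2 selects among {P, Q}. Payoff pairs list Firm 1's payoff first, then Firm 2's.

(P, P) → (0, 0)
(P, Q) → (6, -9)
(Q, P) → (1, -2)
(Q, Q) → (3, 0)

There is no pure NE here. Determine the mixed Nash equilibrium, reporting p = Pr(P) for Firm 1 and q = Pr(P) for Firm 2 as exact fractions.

Each player's mixing probability is pinned down by making the *other* player indifferent.
Firm 2 indifferent between P and Q: p·0 + (1−p)·(-2) = p·(-9) + (1−p)·0 ⟹ (-2) + 2p = 0 + (-9)p ⟹ p = 2/11.
Firm 1 indifferent between P and Q: q·0 + (1−q)·6 = q·1 + (1−q)·3 ⟹ 6 + (-6)q = 3 + (-2)q ⟹ q = 3/4.

p = 2/11, q = 3/4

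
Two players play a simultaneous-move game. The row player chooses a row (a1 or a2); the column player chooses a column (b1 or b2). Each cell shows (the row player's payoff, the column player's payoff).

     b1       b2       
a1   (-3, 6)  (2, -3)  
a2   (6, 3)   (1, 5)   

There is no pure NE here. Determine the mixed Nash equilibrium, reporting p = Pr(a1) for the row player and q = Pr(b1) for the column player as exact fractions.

Each player's mixing probability is pinned down by making the *other* player indifferent.
The column player indifferent between b1 and b2: p·6 + (1−p)·3 = p·(-3) + (1−p)·5 ⟹ 3 + 3p = 5 + (-8)p ⟹ p = 2/11.
The row player indifferent between a1 and a2: q·(-3) + (1−q)·2 = q·6 + (1−q)·1 ⟹ 2 + (-5)q = 1 + 5q ⟹ q = 1/10.

p = 2/11, q = 1/10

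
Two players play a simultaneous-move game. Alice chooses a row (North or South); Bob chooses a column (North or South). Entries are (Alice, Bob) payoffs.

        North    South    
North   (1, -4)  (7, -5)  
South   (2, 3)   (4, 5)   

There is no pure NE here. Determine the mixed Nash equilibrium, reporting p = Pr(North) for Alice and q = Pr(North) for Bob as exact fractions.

p = 2/3, q = 3/4

In a mixed NE each player is indifferent between their pure strategies, so the opponent's mix sets the indifference.
Bob indifferent between North and South: p·(-4) + (1−p)·3 = p·(-5) + (1−p)·5 ⟹ 3 + (-7)p = 5 + (-10)p ⟹ p = 2/3.
Alice indifferent between North and South: q·1 + (1−q)·7 = q·2 + (1−q)·4 ⟹ 7 + (-6)q = 4 + (-2)q ⟹ q = 3/4.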